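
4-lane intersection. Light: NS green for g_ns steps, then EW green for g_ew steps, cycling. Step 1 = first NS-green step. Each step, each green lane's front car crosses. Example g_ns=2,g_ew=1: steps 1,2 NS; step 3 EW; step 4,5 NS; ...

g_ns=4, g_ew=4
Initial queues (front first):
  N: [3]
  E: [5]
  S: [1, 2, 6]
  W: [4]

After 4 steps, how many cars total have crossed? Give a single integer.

Answer: 4

Derivation:
Step 1 [NS]: N:car3-GO,E:wait,S:car1-GO,W:wait | queues: N=0 E=1 S=2 W=1
Step 2 [NS]: N:empty,E:wait,S:car2-GO,W:wait | queues: N=0 E=1 S=1 W=1
Step 3 [NS]: N:empty,E:wait,S:car6-GO,W:wait | queues: N=0 E=1 S=0 W=1
Step 4 [NS]: N:empty,E:wait,S:empty,W:wait | queues: N=0 E=1 S=0 W=1
Cars crossed by step 4: 4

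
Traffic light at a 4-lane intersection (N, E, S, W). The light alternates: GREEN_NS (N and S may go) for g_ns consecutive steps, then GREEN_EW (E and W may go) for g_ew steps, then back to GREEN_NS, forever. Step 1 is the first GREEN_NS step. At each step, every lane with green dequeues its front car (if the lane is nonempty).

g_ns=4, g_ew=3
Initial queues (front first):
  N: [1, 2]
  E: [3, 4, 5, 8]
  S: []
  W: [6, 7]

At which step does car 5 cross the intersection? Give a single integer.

Step 1 [NS]: N:car1-GO,E:wait,S:empty,W:wait | queues: N=1 E=4 S=0 W=2
Step 2 [NS]: N:car2-GO,E:wait,S:empty,W:wait | queues: N=0 E=4 S=0 W=2
Step 3 [NS]: N:empty,E:wait,S:empty,W:wait | queues: N=0 E=4 S=0 W=2
Step 4 [NS]: N:empty,E:wait,S:empty,W:wait | queues: N=0 E=4 S=0 W=2
Step 5 [EW]: N:wait,E:car3-GO,S:wait,W:car6-GO | queues: N=0 E=3 S=0 W=1
Step 6 [EW]: N:wait,E:car4-GO,S:wait,W:car7-GO | queues: N=0 E=2 S=0 W=0
Step 7 [EW]: N:wait,E:car5-GO,S:wait,W:empty | queues: N=0 E=1 S=0 W=0
Step 8 [NS]: N:empty,E:wait,S:empty,W:wait | queues: N=0 E=1 S=0 W=0
Step 9 [NS]: N:empty,E:wait,S:empty,W:wait | queues: N=0 E=1 S=0 W=0
Step 10 [NS]: N:empty,E:wait,S:empty,W:wait | queues: N=0 E=1 S=0 W=0
Step 11 [NS]: N:empty,E:wait,S:empty,W:wait | queues: N=0 E=1 S=0 W=0
Step 12 [EW]: N:wait,E:car8-GO,S:wait,W:empty | queues: N=0 E=0 S=0 W=0
Car 5 crosses at step 7

7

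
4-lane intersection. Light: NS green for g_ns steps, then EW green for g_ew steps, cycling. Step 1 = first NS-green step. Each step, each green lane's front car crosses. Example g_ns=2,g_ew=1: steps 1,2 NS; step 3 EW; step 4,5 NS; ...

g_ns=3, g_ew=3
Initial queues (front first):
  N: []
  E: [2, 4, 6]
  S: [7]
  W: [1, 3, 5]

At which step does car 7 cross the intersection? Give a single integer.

Step 1 [NS]: N:empty,E:wait,S:car7-GO,W:wait | queues: N=0 E=3 S=0 W=3
Step 2 [NS]: N:empty,E:wait,S:empty,W:wait | queues: N=0 E=3 S=0 W=3
Step 3 [NS]: N:empty,E:wait,S:empty,W:wait | queues: N=0 E=3 S=0 W=3
Step 4 [EW]: N:wait,E:car2-GO,S:wait,W:car1-GO | queues: N=0 E=2 S=0 W=2
Step 5 [EW]: N:wait,E:car4-GO,S:wait,W:car3-GO | queues: N=0 E=1 S=0 W=1
Step 6 [EW]: N:wait,E:car6-GO,S:wait,W:car5-GO | queues: N=0 E=0 S=0 W=0
Car 7 crosses at step 1

1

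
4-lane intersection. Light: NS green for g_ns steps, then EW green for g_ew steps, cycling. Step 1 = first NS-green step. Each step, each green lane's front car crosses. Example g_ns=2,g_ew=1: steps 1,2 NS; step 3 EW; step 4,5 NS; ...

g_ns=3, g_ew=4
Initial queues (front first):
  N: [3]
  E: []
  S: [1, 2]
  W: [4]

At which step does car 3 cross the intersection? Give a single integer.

Step 1 [NS]: N:car3-GO,E:wait,S:car1-GO,W:wait | queues: N=0 E=0 S=1 W=1
Step 2 [NS]: N:empty,E:wait,S:car2-GO,W:wait | queues: N=0 E=0 S=0 W=1
Step 3 [NS]: N:empty,E:wait,S:empty,W:wait | queues: N=0 E=0 S=0 W=1
Step 4 [EW]: N:wait,E:empty,S:wait,W:car4-GO | queues: N=0 E=0 S=0 W=0
Car 3 crosses at step 1

1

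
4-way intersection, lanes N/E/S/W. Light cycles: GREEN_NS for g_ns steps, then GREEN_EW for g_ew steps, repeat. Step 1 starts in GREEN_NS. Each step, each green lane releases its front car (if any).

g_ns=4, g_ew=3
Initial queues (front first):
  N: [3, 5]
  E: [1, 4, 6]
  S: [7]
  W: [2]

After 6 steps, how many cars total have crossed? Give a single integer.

Answer: 6

Derivation:
Step 1 [NS]: N:car3-GO,E:wait,S:car7-GO,W:wait | queues: N=1 E=3 S=0 W=1
Step 2 [NS]: N:car5-GO,E:wait,S:empty,W:wait | queues: N=0 E=3 S=0 W=1
Step 3 [NS]: N:empty,E:wait,S:empty,W:wait | queues: N=0 E=3 S=0 W=1
Step 4 [NS]: N:empty,E:wait,S:empty,W:wait | queues: N=0 E=3 S=0 W=1
Step 5 [EW]: N:wait,E:car1-GO,S:wait,W:car2-GO | queues: N=0 E=2 S=0 W=0
Step 6 [EW]: N:wait,E:car4-GO,S:wait,W:empty | queues: N=0 E=1 S=0 W=0
Cars crossed by step 6: 6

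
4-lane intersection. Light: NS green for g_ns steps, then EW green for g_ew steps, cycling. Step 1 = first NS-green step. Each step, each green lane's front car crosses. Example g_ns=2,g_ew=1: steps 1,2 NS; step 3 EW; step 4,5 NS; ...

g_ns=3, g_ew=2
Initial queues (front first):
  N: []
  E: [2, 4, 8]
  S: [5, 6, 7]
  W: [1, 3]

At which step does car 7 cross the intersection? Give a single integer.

Step 1 [NS]: N:empty,E:wait,S:car5-GO,W:wait | queues: N=0 E=3 S=2 W=2
Step 2 [NS]: N:empty,E:wait,S:car6-GO,W:wait | queues: N=0 E=3 S=1 W=2
Step 3 [NS]: N:empty,E:wait,S:car7-GO,W:wait | queues: N=0 E=3 S=0 W=2
Step 4 [EW]: N:wait,E:car2-GO,S:wait,W:car1-GO | queues: N=0 E=2 S=0 W=1
Step 5 [EW]: N:wait,E:car4-GO,S:wait,W:car3-GO | queues: N=0 E=1 S=0 W=0
Step 6 [NS]: N:empty,E:wait,S:empty,W:wait | queues: N=0 E=1 S=0 W=0
Step 7 [NS]: N:empty,E:wait,S:empty,W:wait | queues: N=0 E=1 S=0 W=0
Step 8 [NS]: N:empty,E:wait,S:empty,W:wait | queues: N=0 E=1 S=0 W=0
Step 9 [EW]: N:wait,E:car8-GO,S:wait,W:empty | queues: N=0 E=0 S=0 W=0
Car 7 crosses at step 3

3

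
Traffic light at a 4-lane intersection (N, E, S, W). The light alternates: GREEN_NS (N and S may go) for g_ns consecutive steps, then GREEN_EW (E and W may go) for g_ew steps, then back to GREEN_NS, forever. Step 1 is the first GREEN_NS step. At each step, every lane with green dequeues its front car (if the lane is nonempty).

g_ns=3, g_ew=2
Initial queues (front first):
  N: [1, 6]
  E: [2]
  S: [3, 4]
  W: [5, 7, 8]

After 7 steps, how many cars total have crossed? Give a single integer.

Step 1 [NS]: N:car1-GO,E:wait,S:car3-GO,W:wait | queues: N=1 E=1 S=1 W=3
Step 2 [NS]: N:car6-GO,E:wait,S:car4-GO,W:wait | queues: N=0 E=1 S=0 W=3
Step 3 [NS]: N:empty,E:wait,S:empty,W:wait | queues: N=0 E=1 S=0 W=3
Step 4 [EW]: N:wait,E:car2-GO,S:wait,W:car5-GO | queues: N=0 E=0 S=0 W=2
Step 5 [EW]: N:wait,E:empty,S:wait,W:car7-GO | queues: N=0 E=0 S=0 W=1
Step 6 [NS]: N:empty,E:wait,S:empty,W:wait | queues: N=0 E=0 S=0 W=1
Step 7 [NS]: N:empty,E:wait,S:empty,W:wait | queues: N=0 E=0 S=0 W=1
Cars crossed by step 7: 7

Answer: 7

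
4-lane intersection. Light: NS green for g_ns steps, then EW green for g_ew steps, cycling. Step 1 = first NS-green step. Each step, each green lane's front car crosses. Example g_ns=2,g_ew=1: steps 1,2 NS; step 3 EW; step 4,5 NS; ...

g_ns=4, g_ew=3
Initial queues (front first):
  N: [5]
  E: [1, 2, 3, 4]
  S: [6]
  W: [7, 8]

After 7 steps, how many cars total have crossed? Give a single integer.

Step 1 [NS]: N:car5-GO,E:wait,S:car6-GO,W:wait | queues: N=0 E=4 S=0 W=2
Step 2 [NS]: N:empty,E:wait,S:empty,W:wait | queues: N=0 E=4 S=0 W=2
Step 3 [NS]: N:empty,E:wait,S:empty,W:wait | queues: N=0 E=4 S=0 W=2
Step 4 [NS]: N:empty,E:wait,S:empty,W:wait | queues: N=0 E=4 S=0 W=2
Step 5 [EW]: N:wait,E:car1-GO,S:wait,W:car7-GO | queues: N=0 E=3 S=0 W=1
Step 6 [EW]: N:wait,E:car2-GO,S:wait,W:car8-GO | queues: N=0 E=2 S=0 W=0
Step 7 [EW]: N:wait,E:car3-GO,S:wait,W:empty | queues: N=0 E=1 S=0 W=0
Cars crossed by step 7: 7

Answer: 7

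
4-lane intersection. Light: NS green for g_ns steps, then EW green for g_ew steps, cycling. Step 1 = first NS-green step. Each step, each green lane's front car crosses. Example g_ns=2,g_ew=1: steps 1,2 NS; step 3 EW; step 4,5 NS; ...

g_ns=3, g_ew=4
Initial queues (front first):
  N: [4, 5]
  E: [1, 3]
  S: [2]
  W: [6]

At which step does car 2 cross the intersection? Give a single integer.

Step 1 [NS]: N:car4-GO,E:wait,S:car2-GO,W:wait | queues: N=1 E=2 S=0 W=1
Step 2 [NS]: N:car5-GO,E:wait,S:empty,W:wait | queues: N=0 E=2 S=0 W=1
Step 3 [NS]: N:empty,E:wait,S:empty,W:wait | queues: N=0 E=2 S=0 W=1
Step 4 [EW]: N:wait,E:car1-GO,S:wait,W:car6-GO | queues: N=0 E=1 S=0 W=0
Step 5 [EW]: N:wait,E:car3-GO,S:wait,W:empty | queues: N=0 E=0 S=0 W=0
Car 2 crosses at step 1

1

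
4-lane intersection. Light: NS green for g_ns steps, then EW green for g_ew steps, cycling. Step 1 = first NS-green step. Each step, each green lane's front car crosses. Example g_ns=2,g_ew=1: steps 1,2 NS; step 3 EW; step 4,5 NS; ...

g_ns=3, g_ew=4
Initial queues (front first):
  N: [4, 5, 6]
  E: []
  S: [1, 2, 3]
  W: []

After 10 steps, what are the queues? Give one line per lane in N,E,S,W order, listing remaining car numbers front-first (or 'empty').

Step 1 [NS]: N:car4-GO,E:wait,S:car1-GO,W:wait | queues: N=2 E=0 S=2 W=0
Step 2 [NS]: N:car5-GO,E:wait,S:car2-GO,W:wait | queues: N=1 E=0 S=1 W=0
Step 3 [NS]: N:car6-GO,E:wait,S:car3-GO,W:wait | queues: N=0 E=0 S=0 W=0

N: empty
E: empty
S: empty
W: empty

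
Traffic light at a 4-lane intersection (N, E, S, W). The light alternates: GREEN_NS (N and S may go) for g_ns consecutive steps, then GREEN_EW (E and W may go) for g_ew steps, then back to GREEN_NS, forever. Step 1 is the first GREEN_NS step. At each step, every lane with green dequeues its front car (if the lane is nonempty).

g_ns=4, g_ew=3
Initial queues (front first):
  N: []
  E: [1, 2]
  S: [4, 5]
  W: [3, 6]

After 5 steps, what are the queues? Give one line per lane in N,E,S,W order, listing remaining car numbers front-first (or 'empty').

Step 1 [NS]: N:empty,E:wait,S:car4-GO,W:wait | queues: N=0 E=2 S=1 W=2
Step 2 [NS]: N:empty,E:wait,S:car5-GO,W:wait | queues: N=0 E=2 S=0 W=2
Step 3 [NS]: N:empty,E:wait,S:empty,W:wait | queues: N=0 E=2 S=0 W=2
Step 4 [NS]: N:empty,E:wait,S:empty,W:wait | queues: N=0 E=2 S=0 W=2
Step 5 [EW]: N:wait,E:car1-GO,S:wait,W:car3-GO | queues: N=0 E=1 S=0 W=1

N: empty
E: 2
S: empty
W: 6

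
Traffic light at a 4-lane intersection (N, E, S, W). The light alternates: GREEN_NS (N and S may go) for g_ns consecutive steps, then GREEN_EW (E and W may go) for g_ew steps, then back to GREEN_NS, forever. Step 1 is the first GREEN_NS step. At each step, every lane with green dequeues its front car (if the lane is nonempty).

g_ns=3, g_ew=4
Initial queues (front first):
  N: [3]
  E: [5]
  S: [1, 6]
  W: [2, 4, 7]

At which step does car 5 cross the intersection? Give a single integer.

Step 1 [NS]: N:car3-GO,E:wait,S:car1-GO,W:wait | queues: N=0 E=1 S=1 W=3
Step 2 [NS]: N:empty,E:wait,S:car6-GO,W:wait | queues: N=0 E=1 S=0 W=3
Step 3 [NS]: N:empty,E:wait,S:empty,W:wait | queues: N=0 E=1 S=0 W=3
Step 4 [EW]: N:wait,E:car5-GO,S:wait,W:car2-GO | queues: N=0 E=0 S=0 W=2
Step 5 [EW]: N:wait,E:empty,S:wait,W:car4-GO | queues: N=0 E=0 S=0 W=1
Step 6 [EW]: N:wait,E:empty,S:wait,W:car7-GO | queues: N=0 E=0 S=0 W=0
Car 5 crosses at step 4

4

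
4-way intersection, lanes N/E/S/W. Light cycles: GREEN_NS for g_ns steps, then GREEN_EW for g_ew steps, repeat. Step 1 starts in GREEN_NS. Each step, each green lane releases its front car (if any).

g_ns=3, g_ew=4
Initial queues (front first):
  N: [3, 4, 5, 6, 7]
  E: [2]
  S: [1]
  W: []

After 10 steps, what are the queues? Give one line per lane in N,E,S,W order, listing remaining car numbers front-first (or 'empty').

Step 1 [NS]: N:car3-GO,E:wait,S:car1-GO,W:wait | queues: N=4 E=1 S=0 W=0
Step 2 [NS]: N:car4-GO,E:wait,S:empty,W:wait | queues: N=3 E=1 S=0 W=0
Step 3 [NS]: N:car5-GO,E:wait,S:empty,W:wait | queues: N=2 E=1 S=0 W=0
Step 4 [EW]: N:wait,E:car2-GO,S:wait,W:empty | queues: N=2 E=0 S=0 W=0
Step 5 [EW]: N:wait,E:empty,S:wait,W:empty | queues: N=2 E=0 S=0 W=0
Step 6 [EW]: N:wait,E:empty,S:wait,W:empty | queues: N=2 E=0 S=0 W=0
Step 7 [EW]: N:wait,E:empty,S:wait,W:empty | queues: N=2 E=0 S=0 W=0
Step 8 [NS]: N:car6-GO,E:wait,S:empty,W:wait | queues: N=1 E=0 S=0 W=0
Step 9 [NS]: N:car7-GO,E:wait,S:empty,W:wait | queues: N=0 E=0 S=0 W=0

N: empty
E: empty
S: empty
W: empty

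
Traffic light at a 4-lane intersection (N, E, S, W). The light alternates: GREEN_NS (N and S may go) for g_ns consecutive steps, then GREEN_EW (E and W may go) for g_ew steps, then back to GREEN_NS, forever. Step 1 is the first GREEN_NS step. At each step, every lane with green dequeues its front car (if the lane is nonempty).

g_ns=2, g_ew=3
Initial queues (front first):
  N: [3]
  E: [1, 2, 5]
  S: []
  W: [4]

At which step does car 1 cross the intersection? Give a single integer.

Step 1 [NS]: N:car3-GO,E:wait,S:empty,W:wait | queues: N=0 E=3 S=0 W=1
Step 2 [NS]: N:empty,E:wait,S:empty,W:wait | queues: N=0 E=3 S=0 W=1
Step 3 [EW]: N:wait,E:car1-GO,S:wait,W:car4-GO | queues: N=0 E=2 S=0 W=0
Step 4 [EW]: N:wait,E:car2-GO,S:wait,W:empty | queues: N=0 E=1 S=0 W=0
Step 5 [EW]: N:wait,E:car5-GO,S:wait,W:empty | queues: N=0 E=0 S=0 W=0
Car 1 crosses at step 3

3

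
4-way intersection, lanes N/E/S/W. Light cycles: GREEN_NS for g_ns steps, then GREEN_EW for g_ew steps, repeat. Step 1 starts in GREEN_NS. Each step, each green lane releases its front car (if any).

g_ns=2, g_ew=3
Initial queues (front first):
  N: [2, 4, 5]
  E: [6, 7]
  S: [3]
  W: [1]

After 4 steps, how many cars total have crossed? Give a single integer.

Step 1 [NS]: N:car2-GO,E:wait,S:car3-GO,W:wait | queues: N=2 E=2 S=0 W=1
Step 2 [NS]: N:car4-GO,E:wait,S:empty,W:wait | queues: N=1 E=2 S=0 W=1
Step 3 [EW]: N:wait,E:car6-GO,S:wait,W:car1-GO | queues: N=1 E=1 S=0 W=0
Step 4 [EW]: N:wait,E:car7-GO,S:wait,W:empty | queues: N=1 E=0 S=0 W=0
Cars crossed by step 4: 6

Answer: 6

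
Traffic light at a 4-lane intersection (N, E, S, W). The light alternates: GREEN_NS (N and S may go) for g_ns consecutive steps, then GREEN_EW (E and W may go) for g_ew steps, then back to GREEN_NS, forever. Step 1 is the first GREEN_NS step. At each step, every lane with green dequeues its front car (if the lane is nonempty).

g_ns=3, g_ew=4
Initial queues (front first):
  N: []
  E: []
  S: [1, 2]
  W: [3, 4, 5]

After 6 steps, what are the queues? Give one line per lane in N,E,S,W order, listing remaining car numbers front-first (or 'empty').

Step 1 [NS]: N:empty,E:wait,S:car1-GO,W:wait | queues: N=0 E=0 S=1 W=3
Step 2 [NS]: N:empty,E:wait,S:car2-GO,W:wait | queues: N=0 E=0 S=0 W=3
Step 3 [NS]: N:empty,E:wait,S:empty,W:wait | queues: N=0 E=0 S=0 W=3
Step 4 [EW]: N:wait,E:empty,S:wait,W:car3-GO | queues: N=0 E=0 S=0 W=2
Step 5 [EW]: N:wait,E:empty,S:wait,W:car4-GO | queues: N=0 E=0 S=0 W=1
Step 6 [EW]: N:wait,E:empty,S:wait,W:car5-GO | queues: N=0 E=0 S=0 W=0

N: empty
E: empty
S: empty
W: empty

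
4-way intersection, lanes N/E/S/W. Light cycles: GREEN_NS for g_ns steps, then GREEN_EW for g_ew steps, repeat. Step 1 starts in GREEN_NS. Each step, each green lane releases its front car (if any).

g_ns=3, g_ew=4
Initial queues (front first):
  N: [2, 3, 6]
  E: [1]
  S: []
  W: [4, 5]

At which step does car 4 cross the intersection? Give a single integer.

Step 1 [NS]: N:car2-GO,E:wait,S:empty,W:wait | queues: N=2 E=1 S=0 W=2
Step 2 [NS]: N:car3-GO,E:wait,S:empty,W:wait | queues: N=1 E=1 S=0 W=2
Step 3 [NS]: N:car6-GO,E:wait,S:empty,W:wait | queues: N=0 E=1 S=0 W=2
Step 4 [EW]: N:wait,E:car1-GO,S:wait,W:car4-GO | queues: N=0 E=0 S=0 W=1
Step 5 [EW]: N:wait,E:empty,S:wait,W:car5-GO | queues: N=0 E=0 S=0 W=0
Car 4 crosses at step 4

4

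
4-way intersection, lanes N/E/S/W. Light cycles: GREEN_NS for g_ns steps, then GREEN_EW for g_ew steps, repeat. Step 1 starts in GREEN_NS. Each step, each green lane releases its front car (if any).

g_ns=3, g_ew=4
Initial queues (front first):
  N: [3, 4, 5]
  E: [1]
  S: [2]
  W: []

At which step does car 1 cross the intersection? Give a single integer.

Step 1 [NS]: N:car3-GO,E:wait,S:car2-GO,W:wait | queues: N=2 E=1 S=0 W=0
Step 2 [NS]: N:car4-GO,E:wait,S:empty,W:wait | queues: N=1 E=1 S=0 W=0
Step 3 [NS]: N:car5-GO,E:wait,S:empty,W:wait | queues: N=0 E=1 S=0 W=0
Step 4 [EW]: N:wait,E:car1-GO,S:wait,W:empty | queues: N=0 E=0 S=0 W=0
Car 1 crosses at step 4

4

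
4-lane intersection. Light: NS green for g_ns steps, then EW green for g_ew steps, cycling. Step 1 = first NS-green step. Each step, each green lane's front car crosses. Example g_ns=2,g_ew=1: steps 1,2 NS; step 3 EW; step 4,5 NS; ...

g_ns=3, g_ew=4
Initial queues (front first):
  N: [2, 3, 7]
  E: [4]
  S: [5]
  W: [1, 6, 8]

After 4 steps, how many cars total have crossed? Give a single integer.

Step 1 [NS]: N:car2-GO,E:wait,S:car5-GO,W:wait | queues: N=2 E=1 S=0 W=3
Step 2 [NS]: N:car3-GO,E:wait,S:empty,W:wait | queues: N=1 E=1 S=0 W=3
Step 3 [NS]: N:car7-GO,E:wait,S:empty,W:wait | queues: N=0 E=1 S=0 W=3
Step 4 [EW]: N:wait,E:car4-GO,S:wait,W:car1-GO | queues: N=0 E=0 S=0 W=2
Cars crossed by step 4: 6

Answer: 6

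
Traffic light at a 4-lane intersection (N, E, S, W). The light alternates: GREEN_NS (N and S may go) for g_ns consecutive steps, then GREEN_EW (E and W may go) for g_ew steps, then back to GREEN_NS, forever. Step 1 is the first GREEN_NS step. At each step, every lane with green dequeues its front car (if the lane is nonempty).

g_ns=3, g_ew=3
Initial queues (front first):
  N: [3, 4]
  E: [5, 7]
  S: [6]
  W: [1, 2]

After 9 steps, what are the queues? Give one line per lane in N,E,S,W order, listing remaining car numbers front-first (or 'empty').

Step 1 [NS]: N:car3-GO,E:wait,S:car6-GO,W:wait | queues: N=1 E=2 S=0 W=2
Step 2 [NS]: N:car4-GO,E:wait,S:empty,W:wait | queues: N=0 E=2 S=0 W=2
Step 3 [NS]: N:empty,E:wait,S:empty,W:wait | queues: N=0 E=2 S=0 W=2
Step 4 [EW]: N:wait,E:car5-GO,S:wait,W:car1-GO | queues: N=0 E=1 S=0 W=1
Step 5 [EW]: N:wait,E:car7-GO,S:wait,W:car2-GO | queues: N=0 E=0 S=0 W=0

N: empty
E: empty
S: empty
W: empty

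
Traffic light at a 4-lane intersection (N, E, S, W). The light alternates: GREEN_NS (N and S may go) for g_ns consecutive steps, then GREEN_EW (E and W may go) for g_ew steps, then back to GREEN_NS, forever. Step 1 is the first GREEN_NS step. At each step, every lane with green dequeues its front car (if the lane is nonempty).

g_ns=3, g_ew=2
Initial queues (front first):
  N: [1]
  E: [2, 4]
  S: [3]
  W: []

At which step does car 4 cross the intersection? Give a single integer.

Step 1 [NS]: N:car1-GO,E:wait,S:car3-GO,W:wait | queues: N=0 E=2 S=0 W=0
Step 2 [NS]: N:empty,E:wait,S:empty,W:wait | queues: N=0 E=2 S=0 W=0
Step 3 [NS]: N:empty,E:wait,S:empty,W:wait | queues: N=0 E=2 S=0 W=0
Step 4 [EW]: N:wait,E:car2-GO,S:wait,W:empty | queues: N=0 E=1 S=0 W=0
Step 5 [EW]: N:wait,E:car4-GO,S:wait,W:empty | queues: N=0 E=0 S=0 W=0
Car 4 crosses at step 5

5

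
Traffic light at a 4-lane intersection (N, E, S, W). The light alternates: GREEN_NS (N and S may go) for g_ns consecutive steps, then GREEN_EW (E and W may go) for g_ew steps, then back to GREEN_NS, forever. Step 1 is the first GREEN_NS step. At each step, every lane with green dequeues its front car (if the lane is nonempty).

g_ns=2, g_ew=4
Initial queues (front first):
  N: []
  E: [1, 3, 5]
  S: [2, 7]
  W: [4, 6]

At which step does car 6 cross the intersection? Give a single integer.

Step 1 [NS]: N:empty,E:wait,S:car2-GO,W:wait | queues: N=0 E=3 S=1 W=2
Step 2 [NS]: N:empty,E:wait,S:car7-GO,W:wait | queues: N=0 E=3 S=0 W=2
Step 3 [EW]: N:wait,E:car1-GO,S:wait,W:car4-GO | queues: N=0 E=2 S=0 W=1
Step 4 [EW]: N:wait,E:car3-GO,S:wait,W:car6-GO | queues: N=0 E=1 S=0 W=0
Step 5 [EW]: N:wait,E:car5-GO,S:wait,W:empty | queues: N=0 E=0 S=0 W=0
Car 6 crosses at step 4

4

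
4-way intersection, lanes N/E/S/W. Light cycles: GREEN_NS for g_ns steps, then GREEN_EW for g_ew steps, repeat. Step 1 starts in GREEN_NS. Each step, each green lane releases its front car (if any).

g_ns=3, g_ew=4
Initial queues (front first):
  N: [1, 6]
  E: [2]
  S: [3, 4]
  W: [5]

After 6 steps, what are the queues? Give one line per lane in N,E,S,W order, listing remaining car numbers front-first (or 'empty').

Step 1 [NS]: N:car1-GO,E:wait,S:car3-GO,W:wait | queues: N=1 E=1 S=1 W=1
Step 2 [NS]: N:car6-GO,E:wait,S:car4-GO,W:wait | queues: N=0 E=1 S=0 W=1
Step 3 [NS]: N:empty,E:wait,S:empty,W:wait | queues: N=0 E=1 S=0 W=1
Step 4 [EW]: N:wait,E:car2-GO,S:wait,W:car5-GO | queues: N=0 E=0 S=0 W=0

N: empty
E: empty
S: empty
W: empty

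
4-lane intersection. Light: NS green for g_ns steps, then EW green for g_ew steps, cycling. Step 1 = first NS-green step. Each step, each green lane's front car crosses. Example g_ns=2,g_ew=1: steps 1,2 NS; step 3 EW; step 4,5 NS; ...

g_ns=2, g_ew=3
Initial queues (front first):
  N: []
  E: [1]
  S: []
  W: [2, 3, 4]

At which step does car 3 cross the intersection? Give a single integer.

Step 1 [NS]: N:empty,E:wait,S:empty,W:wait | queues: N=0 E=1 S=0 W=3
Step 2 [NS]: N:empty,E:wait,S:empty,W:wait | queues: N=0 E=1 S=0 W=3
Step 3 [EW]: N:wait,E:car1-GO,S:wait,W:car2-GO | queues: N=0 E=0 S=0 W=2
Step 4 [EW]: N:wait,E:empty,S:wait,W:car3-GO | queues: N=0 E=0 S=0 W=1
Step 5 [EW]: N:wait,E:empty,S:wait,W:car4-GO | queues: N=0 E=0 S=0 W=0
Car 3 crosses at step 4

4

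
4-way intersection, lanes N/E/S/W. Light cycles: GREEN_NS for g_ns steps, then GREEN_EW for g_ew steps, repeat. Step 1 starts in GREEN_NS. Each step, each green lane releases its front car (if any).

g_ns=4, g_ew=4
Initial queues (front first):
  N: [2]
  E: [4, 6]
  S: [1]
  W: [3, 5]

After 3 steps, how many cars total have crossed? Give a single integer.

Step 1 [NS]: N:car2-GO,E:wait,S:car1-GO,W:wait | queues: N=0 E=2 S=0 W=2
Step 2 [NS]: N:empty,E:wait,S:empty,W:wait | queues: N=0 E=2 S=0 W=2
Step 3 [NS]: N:empty,E:wait,S:empty,W:wait | queues: N=0 E=2 S=0 W=2
Cars crossed by step 3: 2

Answer: 2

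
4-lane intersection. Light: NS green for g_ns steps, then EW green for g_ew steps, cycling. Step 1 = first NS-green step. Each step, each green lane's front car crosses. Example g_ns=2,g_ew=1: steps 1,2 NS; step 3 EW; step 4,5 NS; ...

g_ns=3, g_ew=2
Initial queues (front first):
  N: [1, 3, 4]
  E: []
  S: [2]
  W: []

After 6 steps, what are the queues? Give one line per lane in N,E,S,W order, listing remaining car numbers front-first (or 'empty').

Step 1 [NS]: N:car1-GO,E:wait,S:car2-GO,W:wait | queues: N=2 E=0 S=0 W=0
Step 2 [NS]: N:car3-GO,E:wait,S:empty,W:wait | queues: N=1 E=0 S=0 W=0
Step 3 [NS]: N:car4-GO,E:wait,S:empty,W:wait | queues: N=0 E=0 S=0 W=0

N: empty
E: empty
S: empty
W: empty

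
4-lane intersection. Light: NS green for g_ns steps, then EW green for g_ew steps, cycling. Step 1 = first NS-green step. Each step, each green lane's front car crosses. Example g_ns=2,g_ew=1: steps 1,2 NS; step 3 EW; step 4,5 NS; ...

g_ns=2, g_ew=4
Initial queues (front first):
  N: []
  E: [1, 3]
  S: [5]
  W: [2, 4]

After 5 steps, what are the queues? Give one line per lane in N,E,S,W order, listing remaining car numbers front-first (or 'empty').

Step 1 [NS]: N:empty,E:wait,S:car5-GO,W:wait | queues: N=0 E=2 S=0 W=2
Step 2 [NS]: N:empty,E:wait,S:empty,W:wait | queues: N=0 E=2 S=0 W=2
Step 3 [EW]: N:wait,E:car1-GO,S:wait,W:car2-GO | queues: N=0 E=1 S=0 W=1
Step 4 [EW]: N:wait,E:car3-GO,S:wait,W:car4-GO | queues: N=0 E=0 S=0 W=0

N: empty
E: empty
S: empty
W: empty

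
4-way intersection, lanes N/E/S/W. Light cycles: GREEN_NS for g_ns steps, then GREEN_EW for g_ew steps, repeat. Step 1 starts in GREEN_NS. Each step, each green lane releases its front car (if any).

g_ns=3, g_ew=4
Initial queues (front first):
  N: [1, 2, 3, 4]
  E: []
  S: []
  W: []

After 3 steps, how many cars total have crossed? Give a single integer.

Step 1 [NS]: N:car1-GO,E:wait,S:empty,W:wait | queues: N=3 E=0 S=0 W=0
Step 2 [NS]: N:car2-GO,E:wait,S:empty,W:wait | queues: N=2 E=0 S=0 W=0
Step 3 [NS]: N:car3-GO,E:wait,S:empty,W:wait | queues: N=1 E=0 S=0 W=0
Cars crossed by step 3: 3

Answer: 3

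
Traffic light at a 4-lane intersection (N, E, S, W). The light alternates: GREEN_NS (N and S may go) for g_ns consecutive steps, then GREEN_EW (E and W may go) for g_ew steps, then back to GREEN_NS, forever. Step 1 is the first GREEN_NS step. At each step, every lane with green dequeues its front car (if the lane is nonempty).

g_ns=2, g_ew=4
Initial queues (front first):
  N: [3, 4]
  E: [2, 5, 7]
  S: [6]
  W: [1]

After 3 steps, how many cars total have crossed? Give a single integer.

Step 1 [NS]: N:car3-GO,E:wait,S:car6-GO,W:wait | queues: N=1 E=3 S=0 W=1
Step 2 [NS]: N:car4-GO,E:wait,S:empty,W:wait | queues: N=0 E=3 S=0 W=1
Step 3 [EW]: N:wait,E:car2-GO,S:wait,W:car1-GO | queues: N=0 E=2 S=0 W=0
Cars crossed by step 3: 5

Answer: 5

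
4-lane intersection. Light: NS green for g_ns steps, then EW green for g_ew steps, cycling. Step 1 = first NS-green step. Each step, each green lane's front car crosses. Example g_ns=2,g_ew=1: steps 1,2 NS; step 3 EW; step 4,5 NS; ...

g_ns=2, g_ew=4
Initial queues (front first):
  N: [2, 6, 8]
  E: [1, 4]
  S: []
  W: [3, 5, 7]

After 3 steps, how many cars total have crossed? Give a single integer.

Answer: 4

Derivation:
Step 1 [NS]: N:car2-GO,E:wait,S:empty,W:wait | queues: N=2 E=2 S=0 W=3
Step 2 [NS]: N:car6-GO,E:wait,S:empty,W:wait | queues: N=1 E=2 S=0 W=3
Step 3 [EW]: N:wait,E:car1-GO,S:wait,W:car3-GO | queues: N=1 E=1 S=0 W=2
Cars crossed by step 3: 4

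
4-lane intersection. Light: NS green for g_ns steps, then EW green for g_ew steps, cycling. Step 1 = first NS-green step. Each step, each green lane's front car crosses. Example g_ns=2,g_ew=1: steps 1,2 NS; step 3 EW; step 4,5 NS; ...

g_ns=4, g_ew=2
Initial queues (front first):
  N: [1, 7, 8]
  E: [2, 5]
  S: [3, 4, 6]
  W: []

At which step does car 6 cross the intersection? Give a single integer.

Step 1 [NS]: N:car1-GO,E:wait,S:car3-GO,W:wait | queues: N=2 E=2 S=2 W=0
Step 2 [NS]: N:car7-GO,E:wait,S:car4-GO,W:wait | queues: N=1 E=2 S=1 W=0
Step 3 [NS]: N:car8-GO,E:wait,S:car6-GO,W:wait | queues: N=0 E=2 S=0 W=0
Step 4 [NS]: N:empty,E:wait,S:empty,W:wait | queues: N=0 E=2 S=0 W=0
Step 5 [EW]: N:wait,E:car2-GO,S:wait,W:empty | queues: N=0 E=1 S=0 W=0
Step 6 [EW]: N:wait,E:car5-GO,S:wait,W:empty | queues: N=0 E=0 S=0 W=0
Car 6 crosses at step 3

3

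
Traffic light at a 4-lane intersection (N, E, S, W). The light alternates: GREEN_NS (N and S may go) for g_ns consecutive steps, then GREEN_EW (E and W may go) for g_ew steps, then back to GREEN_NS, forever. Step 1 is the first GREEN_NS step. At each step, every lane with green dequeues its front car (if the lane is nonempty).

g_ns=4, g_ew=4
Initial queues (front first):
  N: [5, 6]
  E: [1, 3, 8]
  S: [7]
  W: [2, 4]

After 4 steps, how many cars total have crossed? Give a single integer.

Answer: 3

Derivation:
Step 1 [NS]: N:car5-GO,E:wait,S:car7-GO,W:wait | queues: N=1 E=3 S=0 W=2
Step 2 [NS]: N:car6-GO,E:wait,S:empty,W:wait | queues: N=0 E=3 S=0 W=2
Step 3 [NS]: N:empty,E:wait,S:empty,W:wait | queues: N=0 E=3 S=0 W=2
Step 4 [NS]: N:empty,E:wait,S:empty,W:wait | queues: N=0 E=3 S=0 W=2
Cars crossed by step 4: 3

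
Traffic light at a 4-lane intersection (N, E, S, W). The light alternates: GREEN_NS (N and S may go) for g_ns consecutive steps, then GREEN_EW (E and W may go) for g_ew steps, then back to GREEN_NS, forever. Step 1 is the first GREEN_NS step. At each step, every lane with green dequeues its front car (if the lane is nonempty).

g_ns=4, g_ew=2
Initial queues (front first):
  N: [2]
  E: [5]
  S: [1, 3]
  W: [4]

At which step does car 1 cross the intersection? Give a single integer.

Step 1 [NS]: N:car2-GO,E:wait,S:car1-GO,W:wait | queues: N=0 E=1 S=1 W=1
Step 2 [NS]: N:empty,E:wait,S:car3-GO,W:wait | queues: N=0 E=1 S=0 W=1
Step 3 [NS]: N:empty,E:wait,S:empty,W:wait | queues: N=0 E=1 S=0 W=1
Step 4 [NS]: N:empty,E:wait,S:empty,W:wait | queues: N=0 E=1 S=0 W=1
Step 5 [EW]: N:wait,E:car5-GO,S:wait,W:car4-GO | queues: N=0 E=0 S=0 W=0
Car 1 crosses at step 1

1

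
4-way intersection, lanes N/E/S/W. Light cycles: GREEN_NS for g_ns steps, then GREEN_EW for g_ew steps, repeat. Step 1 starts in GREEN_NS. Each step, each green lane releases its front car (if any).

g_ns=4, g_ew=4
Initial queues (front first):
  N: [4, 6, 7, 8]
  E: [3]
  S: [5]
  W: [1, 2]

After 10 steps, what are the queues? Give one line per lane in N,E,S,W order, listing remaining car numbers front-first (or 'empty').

Step 1 [NS]: N:car4-GO,E:wait,S:car5-GO,W:wait | queues: N=3 E=1 S=0 W=2
Step 2 [NS]: N:car6-GO,E:wait,S:empty,W:wait | queues: N=2 E=1 S=0 W=2
Step 3 [NS]: N:car7-GO,E:wait,S:empty,W:wait | queues: N=1 E=1 S=0 W=2
Step 4 [NS]: N:car8-GO,E:wait,S:empty,W:wait | queues: N=0 E=1 S=0 W=2
Step 5 [EW]: N:wait,E:car3-GO,S:wait,W:car1-GO | queues: N=0 E=0 S=0 W=1
Step 6 [EW]: N:wait,E:empty,S:wait,W:car2-GO | queues: N=0 E=0 S=0 W=0

N: empty
E: empty
S: empty
W: empty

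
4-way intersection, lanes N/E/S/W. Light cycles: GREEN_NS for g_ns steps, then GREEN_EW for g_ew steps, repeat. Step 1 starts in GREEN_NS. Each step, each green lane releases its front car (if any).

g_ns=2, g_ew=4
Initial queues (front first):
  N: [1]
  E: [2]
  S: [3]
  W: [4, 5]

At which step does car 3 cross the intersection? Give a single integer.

Step 1 [NS]: N:car1-GO,E:wait,S:car3-GO,W:wait | queues: N=0 E=1 S=0 W=2
Step 2 [NS]: N:empty,E:wait,S:empty,W:wait | queues: N=0 E=1 S=0 W=2
Step 3 [EW]: N:wait,E:car2-GO,S:wait,W:car4-GO | queues: N=0 E=0 S=0 W=1
Step 4 [EW]: N:wait,E:empty,S:wait,W:car5-GO | queues: N=0 E=0 S=0 W=0
Car 3 crosses at step 1

1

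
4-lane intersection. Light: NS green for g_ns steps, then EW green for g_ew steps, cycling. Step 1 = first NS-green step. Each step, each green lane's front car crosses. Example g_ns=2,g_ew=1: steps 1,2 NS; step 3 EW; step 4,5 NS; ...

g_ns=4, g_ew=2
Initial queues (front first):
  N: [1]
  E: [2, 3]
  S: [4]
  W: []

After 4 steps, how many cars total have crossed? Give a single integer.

Step 1 [NS]: N:car1-GO,E:wait,S:car4-GO,W:wait | queues: N=0 E=2 S=0 W=0
Step 2 [NS]: N:empty,E:wait,S:empty,W:wait | queues: N=0 E=2 S=0 W=0
Step 3 [NS]: N:empty,E:wait,S:empty,W:wait | queues: N=0 E=2 S=0 W=0
Step 4 [NS]: N:empty,E:wait,S:empty,W:wait | queues: N=0 E=2 S=0 W=0
Cars crossed by step 4: 2

Answer: 2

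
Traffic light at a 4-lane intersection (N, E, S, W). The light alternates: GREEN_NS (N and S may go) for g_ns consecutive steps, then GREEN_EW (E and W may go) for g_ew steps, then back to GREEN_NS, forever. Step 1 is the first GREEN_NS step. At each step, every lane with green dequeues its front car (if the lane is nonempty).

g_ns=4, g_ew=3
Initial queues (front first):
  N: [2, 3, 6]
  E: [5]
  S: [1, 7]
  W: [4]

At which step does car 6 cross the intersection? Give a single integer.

Step 1 [NS]: N:car2-GO,E:wait,S:car1-GO,W:wait | queues: N=2 E=1 S=1 W=1
Step 2 [NS]: N:car3-GO,E:wait,S:car7-GO,W:wait | queues: N=1 E=1 S=0 W=1
Step 3 [NS]: N:car6-GO,E:wait,S:empty,W:wait | queues: N=0 E=1 S=0 W=1
Step 4 [NS]: N:empty,E:wait,S:empty,W:wait | queues: N=0 E=1 S=0 W=1
Step 5 [EW]: N:wait,E:car5-GO,S:wait,W:car4-GO | queues: N=0 E=0 S=0 W=0
Car 6 crosses at step 3

3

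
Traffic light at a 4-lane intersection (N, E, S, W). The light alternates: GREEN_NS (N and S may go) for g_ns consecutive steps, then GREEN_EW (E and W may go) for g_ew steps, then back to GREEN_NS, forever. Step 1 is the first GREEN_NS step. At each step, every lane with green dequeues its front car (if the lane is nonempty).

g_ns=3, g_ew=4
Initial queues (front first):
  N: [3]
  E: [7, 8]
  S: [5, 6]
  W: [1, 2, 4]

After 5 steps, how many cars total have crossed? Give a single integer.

Answer: 7

Derivation:
Step 1 [NS]: N:car3-GO,E:wait,S:car5-GO,W:wait | queues: N=0 E=2 S=1 W=3
Step 2 [NS]: N:empty,E:wait,S:car6-GO,W:wait | queues: N=0 E=2 S=0 W=3
Step 3 [NS]: N:empty,E:wait,S:empty,W:wait | queues: N=0 E=2 S=0 W=3
Step 4 [EW]: N:wait,E:car7-GO,S:wait,W:car1-GO | queues: N=0 E=1 S=0 W=2
Step 5 [EW]: N:wait,E:car8-GO,S:wait,W:car2-GO | queues: N=0 E=0 S=0 W=1
Cars crossed by step 5: 7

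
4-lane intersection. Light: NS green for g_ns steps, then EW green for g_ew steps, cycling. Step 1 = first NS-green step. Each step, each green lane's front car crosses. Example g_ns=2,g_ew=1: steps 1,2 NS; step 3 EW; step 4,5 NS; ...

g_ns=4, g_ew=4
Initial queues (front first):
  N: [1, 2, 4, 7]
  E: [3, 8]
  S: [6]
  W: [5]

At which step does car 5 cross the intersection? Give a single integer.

Step 1 [NS]: N:car1-GO,E:wait,S:car6-GO,W:wait | queues: N=3 E=2 S=0 W=1
Step 2 [NS]: N:car2-GO,E:wait,S:empty,W:wait | queues: N=2 E=2 S=0 W=1
Step 3 [NS]: N:car4-GO,E:wait,S:empty,W:wait | queues: N=1 E=2 S=0 W=1
Step 4 [NS]: N:car7-GO,E:wait,S:empty,W:wait | queues: N=0 E=2 S=0 W=1
Step 5 [EW]: N:wait,E:car3-GO,S:wait,W:car5-GO | queues: N=0 E=1 S=0 W=0
Step 6 [EW]: N:wait,E:car8-GO,S:wait,W:empty | queues: N=0 E=0 S=0 W=0
Car 5 crosses at step 5

5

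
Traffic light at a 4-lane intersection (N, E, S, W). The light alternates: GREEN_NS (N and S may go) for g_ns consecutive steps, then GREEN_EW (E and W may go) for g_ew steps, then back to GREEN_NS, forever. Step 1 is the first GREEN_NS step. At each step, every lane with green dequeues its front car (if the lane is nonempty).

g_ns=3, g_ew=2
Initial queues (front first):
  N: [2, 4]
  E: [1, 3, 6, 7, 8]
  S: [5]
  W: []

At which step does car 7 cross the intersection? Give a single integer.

Step 1 [NS]: N:car2-GO,E:wait,S:car5-GO,W:wait | queues: N=1 E=5 S=0 W=0
Step 2 [NS]: N:car4-GO,E:wait,S:empty,W:wait | queues: N=0 E=5 S=0 W=0
Step 3 [NS]: N:empty,E:wait,S:empty,W:wait | queues: N=0 E=5 S=0 W=0
Step 4 [EW]: N:wait,E:car1-GO,S:wait,W:empty | queues: N=0 E=4 S=0 W=0
Step 5 [EW]: N:wait,E:car3-GO,S:wait,W:empty | queues: N=0 E=3 S=0 W=0
Step 6 [NS]: N:empty,E:wait,S:empty,W:wait | queues: N=0 E=3 S=0 W=0
Step 7 [NS]: N:empty,E:wait,S:empty,W:wait | queues: N=0 E=3 S=0 W=0
Step 8 [NS]: N:empty,E:wait,S:empty,W:wait | queues: N=0 E=3 S=0 W=0
Step 9 [EW]: N:wait,E:car6-GO,S:wait,W:empty | queues: N=0 E=2 S=0 W=0
Step 10 [EW]: N:wait,E:car7-GO,S:wait,W:empty | queues: N=0 E=1 S=0 W=0
Step 11 [NS]: N:empty,E:wait,S:empty,W:wait | queues: N=0 E=1 S=0 W=0
Step 12 [NS]: N:empty,E:wait,S:empty,W:wait | queues: N=0 E=1 S=0 W=0
Step 13 [NS]: N:empty,E:wait,S:empty,W:wait | queues: N=0 E=1 S=0 W=0
Step 14 [EW]: N:wait,E:car8-GO,S:wait,W:empty | queues: N=0 E=0 S=0 W=0
Car 7 crosses at step 10

10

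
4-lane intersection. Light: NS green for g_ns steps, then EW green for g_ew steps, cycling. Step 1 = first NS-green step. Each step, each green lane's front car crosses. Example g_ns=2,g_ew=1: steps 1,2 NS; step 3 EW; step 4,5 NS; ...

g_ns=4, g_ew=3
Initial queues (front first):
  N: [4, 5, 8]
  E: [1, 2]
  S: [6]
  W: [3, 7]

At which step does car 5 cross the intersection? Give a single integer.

Step 1 [NS]: N:car4-GO,E:wait,S:car6-GO,W:wait | queues: N=2 E=2 S=0 W=2
Step 2 [NS]: N:car5-GO,E:wait,S:empty,W:wait | queues: N=1 E=2 S=0 W=2
Step 3 [NS]: N:car8-GO,E:wait,S:empty,W:wait | queues: N=0 E=2 S=0 W=2
Step 4 [NS]: N:empty,E:wait,S:empty,W:wait | queues: N=0 E=2 S=0 W=2
Step 5 [EW]: N:wait,E:car1-GO,S:wait,W:car3-GO | queues: N=0 E=1 S=0 W=1
Step 6 [EW]: N:wait,E:car2-GO,S:wait,W:car7-GO | queues: N=0 E=0 S=0 W=0
Car 5 crosses at step 2

2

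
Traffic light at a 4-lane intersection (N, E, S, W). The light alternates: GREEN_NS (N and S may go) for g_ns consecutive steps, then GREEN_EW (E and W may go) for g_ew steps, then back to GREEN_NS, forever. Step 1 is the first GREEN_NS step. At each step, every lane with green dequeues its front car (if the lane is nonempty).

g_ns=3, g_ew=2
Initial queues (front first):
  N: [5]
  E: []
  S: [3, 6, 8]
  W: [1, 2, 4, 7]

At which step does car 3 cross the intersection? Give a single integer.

Step 1 [NS]: N:car5-GO,E:wait,S:car3-GO,W:wait | queues: N=0 E=0 S=2 W=4
Step 2 [NS]: N:empty,E:wait,S:car6-GO,W:wait | queues: N=0 E=0 S=1 W=4
Step 3 [NS]: N:empty,E:wait,S:car8-GO,W:wait | queues: N=0 E=0 S=0 W=4
Step 4 [EW]: N:wait,E:empty,S:wait,W:car1-GO | queues: N=0 E=0 S=0 W=3
Step 5 [EW]: N:wait,E:empty,S:wait,W:car2-GO | queues: N=0 E=0 S=0 W=2
Step 6 [NS]: N:empty,E:wait,S:empty,W:wait | queues: N=0 E=0 S=0 W=2
Step 7 [NS]: N:empty,E:wait,S:empty,W:wait | queues: N=0 E=0 S=0 W=2
Step 8 [NS]: N:empty,E:wait,S:empty,W:wait | queues: N=0 E=0 S=0 W=2
Step 9 [EW]: N:wait,E:empty,S:wait,W:car4-GO | queues: N=0 E=0 S=0 W=1
Step 10 [EW]: N:wait,E:empty,S:wait,W:car7-GO | queues: N=0 E=0 S=0 W=0
Car 3 crosses at step 1

1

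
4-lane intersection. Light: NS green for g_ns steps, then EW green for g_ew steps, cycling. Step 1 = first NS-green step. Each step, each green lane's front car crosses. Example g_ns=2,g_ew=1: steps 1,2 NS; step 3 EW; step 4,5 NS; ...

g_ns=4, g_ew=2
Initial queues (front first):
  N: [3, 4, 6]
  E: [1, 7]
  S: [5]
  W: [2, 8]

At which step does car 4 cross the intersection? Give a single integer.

Step 1 [NS]: N:car3-GO,E:wait,S:car5-GO,W:wait | queues: N=2 E=2 S=0 W=2
Step 2 [NS]: N:car4-GO,E:wait,S:empty,W:wait | queues: N=1 E=2 S=0 W=2
Step 3 [NS]: N:car6-GO,E:wait,S:empty,W:wait | queues: N=0 E=2 S=0 W=2
Step 4 [NS]: N:empty,E:wait,S:empty,W:wait | queues: N=0 E=2 S=0 W=2
Step 5 [EW]: N:wait,E:car1-GO,S:wait,W:car2-GO | queues: N=0 E=1 S=0 W=1
Step 6 [EW]: N:wait,E:car7-GO,S:wait,W:car8-GO | queues: N=0 E=0 S=0 W=0
Car 4 crosses at step 2

2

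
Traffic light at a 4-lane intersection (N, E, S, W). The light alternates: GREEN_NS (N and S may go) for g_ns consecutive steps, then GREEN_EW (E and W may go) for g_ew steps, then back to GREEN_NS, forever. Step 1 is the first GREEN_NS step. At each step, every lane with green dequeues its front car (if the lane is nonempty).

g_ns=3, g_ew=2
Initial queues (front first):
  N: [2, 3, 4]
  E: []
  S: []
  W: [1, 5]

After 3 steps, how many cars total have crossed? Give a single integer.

Answer: 3

Derivation:
Step 1 [NS]: N:car2-GO,E:wait,S:empty,W:wait | queues: N=2 E=0 S=0 W=2
Step 2 [NS]: N:car3-GO,E:wait,S:empty,W:wait | queues: N=1 E=0 S=0 W=2
Step 3 [NS]: N:car4-GO,E:wait,S:empty,W:wait | queues: N=0 E=0 S=0 W=2
Cars crossed by step 3: 3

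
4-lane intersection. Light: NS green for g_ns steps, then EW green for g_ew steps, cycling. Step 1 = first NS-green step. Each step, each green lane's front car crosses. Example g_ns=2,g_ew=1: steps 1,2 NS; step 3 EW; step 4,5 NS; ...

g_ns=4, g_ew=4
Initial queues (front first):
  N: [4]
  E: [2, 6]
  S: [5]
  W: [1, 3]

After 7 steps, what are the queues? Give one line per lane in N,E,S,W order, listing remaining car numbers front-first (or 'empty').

Step 1 [NS]: N:car4-GO,E:wait,S:car5-GO,W:wait | queues: N=0 E=2 S=0 W=2
Step 2 [NS]: N:empty,E:wait,S:empty,W:wait | queues: N=0 E=2 S=0 W=2
Step 3 [NS]: N:empty,E:wait,S:empty,W:wait | queues: N=0 E=2 S=0 W=2
Step 4 [NS]: N:empty,E:wait,S:empty,W:wait | queues: N=0 E=2 S=0 W=2
Step 5 [EW]: N:wait,E:car2-GO,S:wait,W:car1-GO | queues: N=0 E=1 S=0 W=1
Step 6 [EW]: N:wait,E:car6-GO,S:wait,W:car3-GO | queues: N=0 E=0 S=0 W=0

N: empty
E: empty
S: empty
W: empty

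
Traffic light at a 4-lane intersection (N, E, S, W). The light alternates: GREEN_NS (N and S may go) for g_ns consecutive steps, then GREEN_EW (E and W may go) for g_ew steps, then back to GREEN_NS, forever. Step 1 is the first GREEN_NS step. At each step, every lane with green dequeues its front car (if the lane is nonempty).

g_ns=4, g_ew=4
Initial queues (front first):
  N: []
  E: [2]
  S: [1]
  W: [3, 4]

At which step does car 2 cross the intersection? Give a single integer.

Step 1 [NS]: N:empty,E:wait,S:car1-GO,W:wait | queues: N=0 E=1 S=0 W=2
Step 2 [NS]: N:empty,E:wait,S:empty,W:wait | queues: N=0 E=1 S=0 W=2
Step 3 [NS]: N:empty,E:wait,S:empty,W:wait | queues: N=0 E=1 S=0 W=2
Step 4 [NS]: N:empty,E:wait,S:empty,W:wait | queues: N=0 E=1 S=0 W=2
Step 5 [EW]: N:wait,E:car2-GO,S:wait,W:car3-GO | queues: N=0 E=0 S=0 W=1
Step 6 [EW]: N:wait,E:empty,S:wait,W:car4-GO | queues: N=0 E=0 S=0 W=0
Car 2 crosses at step 5

5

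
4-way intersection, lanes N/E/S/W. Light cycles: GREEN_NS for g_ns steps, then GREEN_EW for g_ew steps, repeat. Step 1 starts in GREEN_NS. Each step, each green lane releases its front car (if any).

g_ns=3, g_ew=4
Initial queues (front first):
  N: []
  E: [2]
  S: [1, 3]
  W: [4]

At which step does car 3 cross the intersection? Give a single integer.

Step 1 [NS]: N:empty,E:wait,S:car1-GO,W:wait | queues: N=0 E=1 S=1 W=1
Step 2 [NS]: N:empty,E:wait,S:car3-GO,W:wait | queues: N=0 E=1 S=0 W=1
Step 3 [NS]: N:empty,E:wait,S:empty,W:wait | queues: N=0 E=1 S=0 W=1
Step 4 [EW]: N:wait,E:car2-GO,S:wait,W:car4-GO | queues: N=0 E=0 S=0 W=0
Car 3 crosses at step 2

2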